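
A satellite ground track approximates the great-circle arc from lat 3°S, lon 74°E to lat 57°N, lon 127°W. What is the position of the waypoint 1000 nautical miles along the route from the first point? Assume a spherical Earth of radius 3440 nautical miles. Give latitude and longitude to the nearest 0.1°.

≈ lat 13.2°N, lon 78.0°E

Write both endpoints as unit vectors p₁, p₂ with components (cos φ cos λ, cos φ sin λ, sin φ).
The central angle between the endpoints is δ = arccos(p₁·p₂) ≈ 2.155 rad (123.5°). The total great-circle distance is δ·R ≈ 2.155 × 3440 ≈ 7414 nmi, so the target fraction is f = 1000/7414 ≈ 0.135.
Interpolate at f ≈ 0.135 with slerp weights a = sin((1−f)δ)/sin δ ≈ 1.148, b = sin(fδ)/sin δ ≈ 0.344.
p = a·p₁ + b·p₂ ≈ (0.203, 0.952, 0.228); φ = arcsin(p_z) ≈ 13.19°, λ = atan2(p_y, p_x) ≈ 77.95°.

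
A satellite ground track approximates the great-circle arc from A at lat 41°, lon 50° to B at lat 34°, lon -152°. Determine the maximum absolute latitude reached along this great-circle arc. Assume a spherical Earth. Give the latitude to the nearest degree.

The great circle lies in the plane with unit normal n̂ = (p₁ × p₂)/|p₁ × p₂|.
Here n̂_z ≈ +0.240; the vertex latitude is φ_max = arccos|n̂_z| ≈ 76.1°.

≈ 76°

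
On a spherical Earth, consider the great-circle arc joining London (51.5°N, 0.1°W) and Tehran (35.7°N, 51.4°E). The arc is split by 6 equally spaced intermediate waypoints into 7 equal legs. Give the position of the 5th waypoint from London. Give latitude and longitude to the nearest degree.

Convert each endpoint to a unit vector on the sphere (x = cos φ cos λ, y = cos φ sin λ, z = sin φ).
The central angle between the endpoints is δ = arccos(p₁·p₂) ≈ 0.690 rad (39.5°).
Interpolate at f = 5/7 with slerp weights a = sin((1−f)δ)/sin δ ≈ 0.308, b = sin(fδ)/sin δ ≈ 0.743.
p = a·p₁ + b·p₂ ≈ (0.568, 0.471, 0.675); φ = arcsin(p_z) ≈ 42.42°, λ = atan2(p_y, p_x) ≈ 39.68°.

≈ 42°N, 40°E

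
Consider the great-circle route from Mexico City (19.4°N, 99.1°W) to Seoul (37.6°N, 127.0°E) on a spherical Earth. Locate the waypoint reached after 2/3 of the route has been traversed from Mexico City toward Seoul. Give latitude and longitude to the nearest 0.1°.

≈ 55.0°N, 174.4°E

From cos δ = sin φ₁ sin φ₂ + cos φ₁ cos φ₂ cos Δλ, the central angle is δ ≈ 1.892 rad (108.4°).
Interpolate at f = 2/3 with slerp weights a = sin((1−f)δ)/sin δ ≈ 0.621, b = sin(fδ)/sin δ ≈ 1.004.
p = a·p₁ + b·p₂ ≈ (-0.571, 0.056, 0.819); φ = arcsin(p_z) ≈ 54.97°, λ = atan2(p_y, p_x) ≈ 174.36°.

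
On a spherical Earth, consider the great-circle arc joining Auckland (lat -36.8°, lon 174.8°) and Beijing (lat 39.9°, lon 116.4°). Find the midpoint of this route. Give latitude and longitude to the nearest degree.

≈ lat 2°, lon 146°

Write both endpoints as unit vectors p₁, p₂ with components (cos φ cos λ, cos φ sin λ, sin φ).
The central angle between the endpoints is δ = arccos(p₁·p₂) ≈ 1.633 rad (93.6°).
Interpolate at f = 1/2 with slerp weights a = sin((1−f)δ)/sin δ ≈ 0.730, b = sin(fδ)/sin δ ≈ 0.730.
p = a·p₁ + b·p₂ ≈ (-0.831, 0.555, 0.031); φ = arcsin(p_z) ≈ 1.78°, λ = atan2(p_y, p_x) ≈ 146.29°.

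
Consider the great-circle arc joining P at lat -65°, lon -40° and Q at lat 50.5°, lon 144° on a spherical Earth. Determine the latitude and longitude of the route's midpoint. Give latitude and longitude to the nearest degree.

From cos δ = sin φ₁ sin φ₂ + cos φ₁ cos φ₂ cos Δλ, the central angle is δ ≈ 2.886 rad (165.4°).
Interpolate at f = 1/2 with slerp weights a = sin((1−f)δ)/sin δ ≈ 3.922, b = sin(fδ)/sin δ ≈ 3.922.
p = a·p₁ + b·p₂ ≈ (-0.749, 0.401, -0.528); φ = arcsin(p_z) ≈ -31.88°, λ = atan2(p_y, p_x) ≈ 151.83°.

≈ lat -32°, lon 152°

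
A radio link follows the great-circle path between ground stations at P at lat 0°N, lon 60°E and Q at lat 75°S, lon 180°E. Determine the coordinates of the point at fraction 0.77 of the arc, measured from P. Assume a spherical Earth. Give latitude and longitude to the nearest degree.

≈ lat 70°S, lon 100°E

Convert each endpoint to a unit vector on the sphere (x = cos φ cos λ, y = cos φ sin λ, z = sin φ).
The central angle between the endpoints is δ = arccos(p₁·p₂) ≈ 1.701 rad (97.4°).
Interpolate at f = 0.77 with slerp weights a = sin((1−f)δ)/sin δ ≈ 0.384, b = sin(fδ)/sin δ ≈ 0.974.
p = a·p₁ + b·p₂ ≈ (-0.060, 0.333, -0.941); φ = arcsin(p_z) ≈ -70.23°, λ = atan2(p_y, p_x) ≈ 100.20°.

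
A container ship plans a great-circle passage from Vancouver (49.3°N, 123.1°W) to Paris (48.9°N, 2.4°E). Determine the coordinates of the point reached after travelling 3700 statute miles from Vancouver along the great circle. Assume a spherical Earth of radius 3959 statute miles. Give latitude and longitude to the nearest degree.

≈ (62°N, 19°W)

The haversine formula gives a central angle δ ≈ 1.243 rad (71.2°) between the endpoints. The total great-circle distance is δ·R ≈ 1.243 × 3959 ≈ 4919 mi, so the target fraction is f = 3700/4919 ≈ 0.752.
Interpolate at f ≈ 0.752 with slerp weights a = sin((1−f)δ)/sin δ ≈ 0.320, b = sin(fδ)/sin δ ≈ 0.850.
p = a·p₁ + b·p₂ ≈ (0.444, -0.152, 0.883); φ = arcsin(p_z) ≈ 62.02°, λ = atan2(p_y, p_x) ≈ -18.84°.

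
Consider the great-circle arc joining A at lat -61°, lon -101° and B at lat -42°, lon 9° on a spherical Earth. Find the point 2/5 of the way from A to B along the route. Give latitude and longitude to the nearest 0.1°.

≈ lat -66.8°, lon -43.5°

Convert each endpoint to a unit vector on the sphere (x = cos φ cos λ, y = cos φ sin λ, z = sin φ).
The central angle between the endpoints is δ = arccos(p₁·p₂) ≈ 1.091 rad (62.5°).
Interpolate at f = 2/5 with slerp weights a = sin((1−f)δ)/sin δ ≈ 0.686, b = sin(fδ)/sin δ ≈ 0.476.
p = a·p₁ + b·p₂ ≈ (0.286, -0.271, -0.919); φ = arcsin(p_z) ≈ -66.78°, λ = atan2(p_y, p_x) ≈ -43.46°.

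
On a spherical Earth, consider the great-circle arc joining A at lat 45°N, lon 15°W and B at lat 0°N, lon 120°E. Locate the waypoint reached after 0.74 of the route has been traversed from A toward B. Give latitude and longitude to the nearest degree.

Convert each endpoint to a unit vector on the sphere (x = cos φ cos λ, y = cos φ sin λ, z = sin φ).
The central angle between the endpoints is δ = arccos(p₁·p₂) ≈ 2.094 rad (120.0°).
Interpolate at f = 0.74 with slerp weights a = sin((1−f)δ)/sin δ ≈ 0.598, b = sin(fδ)/sin δ ≈ 1.154.
p = a·p₁ + b·p₂ ≈ (-0.169, 0.890, 0.423); φ = arcsin(p_z) ≈ 25.02°, λ = atan2(p_y, p_x) ≈ 100.73°.

≈ lat 25°N, lon 101°E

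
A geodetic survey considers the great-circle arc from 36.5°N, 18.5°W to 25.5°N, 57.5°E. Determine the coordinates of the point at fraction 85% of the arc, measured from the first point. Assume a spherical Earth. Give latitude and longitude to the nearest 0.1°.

≈ 30.0°N, 47.8°E

Convert each endpoint to a unit vector on the sphere (x = cos φ cos λ, y = cos φ sin λ, z = sin φ).
The central angle between the endpoints is δ = arccos(p₁·p₂) ≈ 1.125 rad (64.4°).
Interpolate at f = 0.85 with slerp weights a = sin((1−f)δ)/sin δ ≈ 0.186, b = sin(fδ)/sin δ ≈ 0.905.
p = a·p₁ + b·p₂ ≈ (0.581, 0.642, 0.501); φ = arcsin(p_z) ≈ 30.03°, λ = atan2(p_y, p_x) ≈ 47.85°.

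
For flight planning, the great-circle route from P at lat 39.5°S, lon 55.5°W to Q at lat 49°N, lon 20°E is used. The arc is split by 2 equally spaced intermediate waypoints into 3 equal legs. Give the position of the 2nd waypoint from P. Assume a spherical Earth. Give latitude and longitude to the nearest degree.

≈ lat 21°N, lon 11°W

Write both endpoints as unit vectors p₁, p₂ with components (cos φ cos λ, cos φ sin λ, sin φ).
The central angle between the endpoints is δ = arccos(p₁·p₂) ≈ 1.932 rad (110.7°).
Interpolate at f = 2/3 with slerp weights a = sin((1−f)δ)/sin δ ≈ 0.642, b = sin(fδ)/sin δ ≈ 1.026.
p = a·p₁ + b·p₂ ≈ (0.913, -0.178, 0.366); φ = arcsin(p_z) ≈ 21.50°, λ = atan2(p_y, p_x) ≈ -11.02°.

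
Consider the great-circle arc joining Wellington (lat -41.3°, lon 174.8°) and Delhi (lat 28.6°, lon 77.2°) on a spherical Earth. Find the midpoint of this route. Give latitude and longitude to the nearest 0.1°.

≈ lat -9.6°, lon 120.9°

Write both endpoints as unit vectors p₁, p₂ with components (cos φ cos λ, cos φ sin λ, sin φ).
The central angle between the endpoints is δ = arccos(p₁·p₂) ≈ 1.986 rad (113.8°).
Interpolate at f = 1/2 with slerp weights a = sin((1−f)δ)/sin δ ≈ 0.915, b = sin(fδ)/sin δ ≈ 0.915.
p = a·p₁ + b·p₂ ≈ (-0.507, 0.846, -0.166); φ = arcsin(p_z) ≈ -9.55°, λ = atan2(p_y, p_x) ≈ 120.92°.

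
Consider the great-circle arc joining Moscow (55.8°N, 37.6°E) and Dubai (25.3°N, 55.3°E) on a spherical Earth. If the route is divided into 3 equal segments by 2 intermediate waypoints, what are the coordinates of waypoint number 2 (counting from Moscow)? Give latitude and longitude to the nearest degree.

≈ (36°N, 51°E)

Write both endpoints as unit vectors p₁, p₂ with components (cos φ cos λ, cos φ sin λ, sin φ).
The central angle between the endpoints is δ = arccos(p₁·p₂) ≈ 0.578 rad (33.1°).
Interpolate at f = 2/3 with slerp weights a = sin((1−f)δ)/sin δ ≈ 0.350, b = sin(fδ)/sin δ ≈ 0.688.
p = a·p₁ + b·p₂ ≈ (0.510, 0.632, 0.584); φ = arcsin(p_z) ≈ 35.72°, λ = atan2(p_y, p_x) ≈ 51.07°.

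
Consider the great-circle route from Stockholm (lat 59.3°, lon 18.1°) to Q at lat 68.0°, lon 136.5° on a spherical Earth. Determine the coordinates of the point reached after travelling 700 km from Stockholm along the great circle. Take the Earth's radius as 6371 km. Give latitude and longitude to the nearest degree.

Convert each endpoint to a unit vector on the sphere (x = cos φ cos λ, y = cos φ sin λ, z = sin φ).
The central angle between the endpoints is δ = arccos(p₁·p₂) ≈ 0.787 rad (45.1°). The total great-circle distance is δ·R ≈ 0.787 × 6371 ≈ 5011 km, so the target fraction is f = 700/5011 ≈ 0.140.
Interpolate at f ≈ 0.140 with slerp weights a = sin((1−f)δ)/sin δ ≈ 0.885, b = sin(fδ)/sin δ ≈ 0.155.
p = a·p₁ + b·p₂ ≈ (0.387, 0.180, 0.904); φ = arcsin(p_z) ≈ 64.72°, λ = atan2(p_y, p_x) ≈ 24.96°.

≈ lat 65°, lon 25°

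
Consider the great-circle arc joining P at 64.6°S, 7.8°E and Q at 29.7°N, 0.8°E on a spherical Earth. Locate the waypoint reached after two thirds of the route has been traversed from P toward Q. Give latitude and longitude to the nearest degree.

≈ 2°S, 2°E

Write both endpoints as unit vectors p₁, p₂ with components (cos φ cos λ, cos φ sin λ, sin φ).
The central angle between the endpoints is δ = arccos(p₁·p₂) ≈ 1.649 rad (94.5°).
Interpolate at f = 2/3 with slerp weights a = sin((1−f)δ)/sin δ ≈ 0.524, b = sin(fδ)/sin δ ≈ 0.893.
p = a·p₁ + b·p₂ ≈ (0.999, 0.041, -0.031); φ = arcsin(p_z) ≈ -1.75°, λ = atan2(p_y, p_x) ≈ 2.37°.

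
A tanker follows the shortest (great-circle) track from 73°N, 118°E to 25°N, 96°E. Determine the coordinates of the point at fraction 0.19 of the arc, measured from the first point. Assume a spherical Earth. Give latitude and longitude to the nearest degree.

≈ 64°N, 108°E

Convert each endpoint to a unit vector on the sphere (x = cos φ cos λ, y = cos φ sin λ, z = sin φ).
The central angle between the endpoints is δ = arccos(p₁·p₂) ≈ 0.863 rad (49.5°).
Interpolate at f = 0.19 with slerp weights a = sin((1−f)δ)/sin δ ≈ 0.847, b = sin(fδ)/sin δ ≈ 0.215.
p = a·p₁ + b·p₂ ≈ (-0.137, 0.412, 0.901); φ = arcsin(p_z) ≈ 64.26°, λ = atan2(p_y, p_x) ≈ 108.33°.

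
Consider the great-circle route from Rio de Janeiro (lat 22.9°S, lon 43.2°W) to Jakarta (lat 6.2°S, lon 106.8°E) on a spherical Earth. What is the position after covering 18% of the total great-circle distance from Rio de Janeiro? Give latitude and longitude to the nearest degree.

From cos δ = sin φ₁ sin φ₂ + cos φ₁ cos φ₂ cos Δλ, the central angle is δ ≈ 2.420 rad (138.7°).
Interpolate at f = 0.18 with slerp weights a = sin((1−f)δ)/sin δ ≈ 1.387, b = sin(fδ)/sin δ ≈ 0.639.
p = a·p₁ + b·p₂ ≈ (0.748, -0.266, -0.609); φ = arcsin(p_z) ≈ -37.49°, λ = atan2(p_y, p_x) ≈ -19.59°.

≈ lat 37°S, lon 20°W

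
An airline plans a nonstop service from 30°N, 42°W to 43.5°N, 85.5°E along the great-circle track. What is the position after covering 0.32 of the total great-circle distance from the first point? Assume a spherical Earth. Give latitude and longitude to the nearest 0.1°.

Convert each endpoint to a unit vector on the sphere (x = cos φ cos λ, y = cos φ sin λ, z = sin φ).
The central angle between the endpoints is δ = arccos(p₁·p₂) ≈ 1.609 rad (92.2°).
Interpolate at f = 0.32 with slerp weights a = sin((1−f)δ)/sin δ ≈ 0.889, b = sin(fδ)/sin δ ≈ 0.493.
p = a·p₁ + b·p₂ ≈ (0.600, -0.159, 0.784); φ = arcsin(p_z) ≈ 51.61°, λ = atan2(p_y, p_x) ≈ -14.83°.

≈ 51.6°N, 14.8°W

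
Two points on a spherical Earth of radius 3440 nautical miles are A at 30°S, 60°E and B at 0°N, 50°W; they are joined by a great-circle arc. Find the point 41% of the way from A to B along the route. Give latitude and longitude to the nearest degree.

The haversine formula gives a central angle δ ≈ 1.872 rad (107.2°) between the endpoints.
Interpolate at f = 0.41 with slerp weights a = sin((1−f)δ)/sin δ ≈ 0.935, b = sin(fδ)/sin δ ≈ 0.727.
p = a·p₁ + b·p₂ ≈ (0.872, 0.145, -0.468); φ = arcsin(p_z) ≈ -27.87°, λ = atan2(p_y, p_x) ≈ 9.41°.

≈ 28°S, 9°E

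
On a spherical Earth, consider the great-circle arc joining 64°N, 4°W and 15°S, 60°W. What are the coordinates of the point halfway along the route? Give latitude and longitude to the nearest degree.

Write both endpoints as unit vectors p₁, p₂ with components (cos φ cos λ, cos φ sin λ, sin φ).
The central angle between the endpoints is δ = arccos(p₁·p₂) ≈ 1.567 rad (89.8°).
Interpolate at f = 1/2 with slerp weights a = sin((1−f)δ)/sin δ ≈ 0.706, b = sin(fδ)/sin δ ≈ 0.706.
p = a·p₁ + b·p₂ ≈ (0.649, -0.612, 0.452); φ = arcsin(p_z) ≈ 26.85°, λ = atan2(p_y, p_x) ≈ -43.30°.

≈ 27°N, 43°W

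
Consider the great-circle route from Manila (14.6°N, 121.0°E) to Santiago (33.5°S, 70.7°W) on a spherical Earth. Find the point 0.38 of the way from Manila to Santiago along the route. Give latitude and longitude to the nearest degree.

The haversine formula gives a central angle δ ≈ 2.763 rad (158.3°) between the endpoints.
Interpolate at f = 0.38 with slerp weights a = sin((1−f)δ)/sin δ ≈ 2.681, b = sin(fδ)/sin δ ≈ 2.349.
p = a·p₁ + b·p₂ ≈ (-0.689, 0.375, -0.621); φ = arcsin(p_z) ≈ -38.38°, λ = atan2(p_y, p_x) ≈ 151.45°.

≈ (38°S, 151°E)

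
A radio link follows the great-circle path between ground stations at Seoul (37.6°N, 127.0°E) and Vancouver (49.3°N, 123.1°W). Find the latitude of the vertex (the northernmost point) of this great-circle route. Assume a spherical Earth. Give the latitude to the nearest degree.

The great circle lies in the plane with unit normal n̂ = (p₁ × p₂)/|p₁ × p₂|.
Here n̂_z ≈ +0.507; the vertex latitude is φ_max = arccos|n̂_z| ≈ 59.5°.

≈ 60°N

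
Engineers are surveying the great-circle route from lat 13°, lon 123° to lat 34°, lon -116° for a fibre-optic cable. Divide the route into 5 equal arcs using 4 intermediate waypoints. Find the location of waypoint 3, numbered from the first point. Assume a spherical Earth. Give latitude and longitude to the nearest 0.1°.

Write both endpoints as unit vectors p₁, p₂ with components (cos φ cos λ, cos φ sin λ, sin φ).
The central angle between the endpoints is δ = arccos(p₁·p₂) ≈ 1.865 rad (106.9°).
Interpolate at f = 3/5 with slerp weights a = sin((1−f)δ)/sin δ ≈ 0.709, b = sin(fδ)/sin δ ≈ 0.940.
p = a·p₁ + b·p₂ ≈ (-0.718, -0.121, 0.685); φ = arcsin(p_z) ≈ 43.26°, λ = atan2(p_y, p_x) ≈ -170.44°.

≈ lat 43.3°, lon -170.4°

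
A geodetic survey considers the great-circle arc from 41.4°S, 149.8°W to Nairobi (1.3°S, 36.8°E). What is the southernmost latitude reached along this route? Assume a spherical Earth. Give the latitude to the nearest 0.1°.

The great circle lies in the plane with unit normal n̂ = (p₁ × p₂)/|p₁ × p₂|.
Here n̂_z ≈ -0.126; the vertex latitude is φ_max = arccos|n̂_z| ≈ 82.8°.

≈ 82.8°S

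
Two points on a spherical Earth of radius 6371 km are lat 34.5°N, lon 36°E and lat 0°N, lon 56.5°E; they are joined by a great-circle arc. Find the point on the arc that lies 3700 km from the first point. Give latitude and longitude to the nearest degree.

From cos δ = sin φ₁ sin φ₂ + cos φ₁ cos φ₂ cos Δλ, the central angle is δ ≈ 0.689 rad (39.5°). The total great-circle distance is δ·R ≈ 0.689 × 6371 ≈ 4389 km, so the target fraction is f = 3700/4389 ≈ 0.843.
Interpolate at f ≈ 0.843 with slerp weights a = sin((1−f)δ)/sin δ ≈ 0.170, b = sin(fδ)/sin δ ≈ 0.863.
p = a·p₁ + b·p₂ ≈ (0.590, 0.802, 0.096); φ = arcsin(p_z) ≈ 5.52°, λ = atan2(p_y, p_x) ≈ 53.68°.

≈ lat 6°N, lon 54°E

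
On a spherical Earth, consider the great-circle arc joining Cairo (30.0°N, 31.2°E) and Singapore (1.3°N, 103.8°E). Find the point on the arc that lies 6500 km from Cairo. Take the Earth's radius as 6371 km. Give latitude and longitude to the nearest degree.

≈ 9°N, 90°E

Convert each endpoint to a unit vector on the sphere (x = cos φ cos λ, y = cos φ sin λ, z = sin φ).
The central angle between the endpoints is δ = arccos(p₁·p₂) ≈ 1.297 rad (74.3°). The total great-circle distance is δ·R ≈ 1.297 × 6371 ≈ 8264 km, so the target fraction is f = 6500/8264 ≈ 0.787.
Interpolate at f ≈ 0.787 with slerp weights a = sin((1−f)δ)/sin δ ≈ 0.284, b = sin(fδ)/sin δ ≈ 0.885.
p = a·p₁ + b·p₂ ≈ (-0.001, 0.987, 0.162); φ = arcsin(p_z) ≈ 9.33°, λ = atan2(p_y, p_x) ≈ 90.04°.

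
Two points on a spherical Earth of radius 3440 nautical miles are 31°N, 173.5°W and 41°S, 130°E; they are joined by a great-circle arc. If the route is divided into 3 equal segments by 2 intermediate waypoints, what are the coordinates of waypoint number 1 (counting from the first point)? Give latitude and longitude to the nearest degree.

≈ 7°N, 168°E

Write both endpoints as unit vectors p₁, p₂ with components (cos φ cos λ, cos φ sin λ, sin φ).
The central angle between the endpoints is δ = arccos(p₁·p₂) ≈ 1.552 rad (88.9°).
Interpolate at f = 1/3 with slerp weights a = sin((1−f)δ)/sin δ ≈ 0.860, b = sin(fδ)/sin δ ≈ 0.495.
p = a·p₁ + b·p₂ ≈ (-0.972, 0.202, 0.118); φ = arcsin(p_z) ≈ 6.80°, λ = atan2(p_y, p_x) ≈ 168.23°.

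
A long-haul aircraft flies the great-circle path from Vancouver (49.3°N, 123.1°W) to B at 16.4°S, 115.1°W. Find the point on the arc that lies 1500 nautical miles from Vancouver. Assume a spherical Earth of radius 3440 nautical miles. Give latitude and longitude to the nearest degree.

≈ 25°N, 119°W

Write both endpoints as unit vectors p₁, p₂ with components (cos φ cos λ, cos φ sin λ, sin φ).
The central angle between the endpoints is δ = arccos(p₁·p₂) ≈ 1.153 rad (66.1°). The total great-circle distance is δ·R ≈ 1.153 × 3440 ≈ 3968 nmi, so the target fraction is f = 1500/3968 ≈ 0.378.
Interpolate at f ≈ 0.378 with slerp weights a = sin((1−f)δ)/sin δ ≈ 0.719, b = sin(fδ)/sin δ ≈ 0.462.
p = a·p₁ + b·p₂ ≈ (-0.444, -0.794, 0.415); φ = arcsin(p_z) ≈ 24.50°, λ = atan2(p_y, p_x) ≈ -119.21°.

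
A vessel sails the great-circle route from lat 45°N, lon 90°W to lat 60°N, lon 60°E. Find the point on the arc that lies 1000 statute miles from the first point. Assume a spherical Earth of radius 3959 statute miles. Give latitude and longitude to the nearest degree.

≈ lat 59°N, lon 83°W

Convert each endpoint to a unit vector on the sphere (x = cos φ cos λ, y = cos φ sin λ, z = sin φ).
The central angle between the endpoints is δ = arccos(p₁·p₂) ≈ 1.260 rad (72.2°). The total great-circle distance is δ·R ≈ 1.260 × 3959 ≈ 4987 mi, so the target fraction is f = 1000/4987 ≈ 0.201.
Interpolate at f ≈ 0.201 with slerp weights a = sin((1−f)δ)/sin δ ≈ 0.888, b = sin(fδ)/sin δ ≈ 0.263.
p = a·p₁ + b·p₂ ≈ (0.066, -0.514, 0.855); φ = arcsin(p_z) ≈ 58.78°, λ = atan2(p_y, p_x) ≈ -82.73°.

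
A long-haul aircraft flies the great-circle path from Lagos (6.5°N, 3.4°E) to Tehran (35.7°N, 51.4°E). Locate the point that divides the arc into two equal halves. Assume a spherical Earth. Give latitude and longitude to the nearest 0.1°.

≈ 22.9°N, 24.8°E

Write both endpoints as unit vectors p₁, p₂ with components (cos φ cos λ, cos φ sin λ, sin φ).
The central angle between the endpoints is δ = arccos(p₁·p₂) ≈ 0.920 rad (52.7°).
Interpolate at f = 1/2 with slerp weights a = sin((1−f)δ)/sin δ ≈ 0.558, b = sin(fδ)/sin δ ≈ 0.558.
p = a·p₁ + b·p₂ ≈ (0.836, 0.387, 0.389); φ = arcsin(p_z) ≈ 22.88°, λ = atan2(p_y, p_x) ≈ 24.84°.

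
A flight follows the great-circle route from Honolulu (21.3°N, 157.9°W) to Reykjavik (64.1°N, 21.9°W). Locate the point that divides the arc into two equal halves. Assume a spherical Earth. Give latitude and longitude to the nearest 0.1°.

≈ 61.4°N, 131.7°W

Write both endpoints as unit vectors p₁, p₂ with components (cos φ cos λ, cos φ sin λ, sin φ).
The central angle between the endpoints is δ = arccos(p₁·p₂) ≈ 1.537 rad (88.1°).
Interpolate at f = 1/2 with slerp weights a = sin((1−f)δ)/sin δ ≈ 0.695, b = sin(fδ)/sin δ ≈ 0.695.
p = a·p₁ + b·p₂ ≈ (-0.318, -0.357, 0.878); φ = arcsin(p_z) ≈ 61.42°, λ = atan2(p_y, p_x) ≈ -131.73°.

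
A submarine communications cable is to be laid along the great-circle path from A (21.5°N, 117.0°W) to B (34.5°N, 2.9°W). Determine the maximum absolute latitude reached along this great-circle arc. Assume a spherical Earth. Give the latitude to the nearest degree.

The great circle lies in the plane with unit normal n̂ = (p₁ × p₂)/|p₁ × p₂|.
Here n̂_z ≈ +0.704; the vertex latitude is φ_max = arccos|n̂_z| ≈ 45.3°.
Check via Clairaut: cos φ_max = |cos φ₁| · sin C = cos(21.5°)·sin(49.2°) ≈ 0.704, again giving ≈ 45.3°.

≈ 45°N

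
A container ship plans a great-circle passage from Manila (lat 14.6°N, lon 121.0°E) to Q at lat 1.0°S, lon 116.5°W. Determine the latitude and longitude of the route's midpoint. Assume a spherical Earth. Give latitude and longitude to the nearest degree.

Convert each endpoint to a unit vector on the sphere (x = cos φ cos λ, y = cos φ sin λ, z = sin φ).
The central angle between the endpoints is δ = arccos(p₁·p₂) ≈ 2.123 rad (121.6°).
Interpolate at f = 1/2 with slerp weights a = sin((1−f)δ)/sin δ ≈ 1.025, b = sin(fδ)/sin δ ≈ 1.025.
p = a·p₁ + b·p₂ ≈ (-0.968, -0.067, 0.241); φ = arcsin(p_z) ≈ 13.92°, λ = atan2(p_y, p_x) ≈ -176.04°.

≈ lat 14°N, lon 176°W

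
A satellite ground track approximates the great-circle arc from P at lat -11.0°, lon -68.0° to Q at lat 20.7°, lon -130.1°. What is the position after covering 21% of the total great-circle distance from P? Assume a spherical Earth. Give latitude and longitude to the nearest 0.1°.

Convert each endpoint to a unit vector on the sphere (x = cos φ cos λ, y = cos φ sin λ, z = sin φ).
The central angle between the endpoints is δ = arccos(p₁·p₂) ≈ 1.200 rad (68.8°).
Interpolate at f = 0.21 with slerp weights a = sin((1−f)δ)/sin δ ≈ 0.871, b = sin(fδ)/sin δ ≈ 0.268.
p = a·p₁ + b·p₂ ≈ (0.159, -0.985, -0.072); φ = arcsin(p_z) ≈ -4.11°, λ = atan2(p_y, p_x) ≈ -80.81°.

≈ lat -4.1°, lon -80.8°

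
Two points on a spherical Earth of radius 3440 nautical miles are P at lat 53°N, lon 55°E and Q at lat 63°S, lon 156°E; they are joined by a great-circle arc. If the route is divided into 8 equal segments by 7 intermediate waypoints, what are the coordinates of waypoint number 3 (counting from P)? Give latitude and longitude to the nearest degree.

≈ lat 8°N, lon 89°E

The haversine formula gives a central angle δ ≈ 2.440 rad (139.8°) between the endpoints.
Interpolate at f = 3/8 with slerp weights a = sin((1−f)δ)/sin δ ≈ 1.547, b = sin(fδ)/sin δ ≈ 1.228.
p = a·p₁ + b·p₂ ≈ (0.025, 0.990, 0.142); φ = arcsin(p_z) ≈ 8.16°, λ = atan2(p_y, p_x) ≈ 88.55°.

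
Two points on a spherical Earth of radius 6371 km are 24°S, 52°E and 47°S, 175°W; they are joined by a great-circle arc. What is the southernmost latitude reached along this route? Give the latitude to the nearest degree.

The great circle lies in the plane with unit normal n̂ = (p₁ × p₂)/|p₁ × p₂|.
Here n̂_z ≈ +0.459; the vertex latitude is φ_max = arccos|n̂_z| ≈ 62.7°.
Check via Clairaut: cos φ_max = |cos φ₁| · sin C = cos(24.0°)·sin(149.8°) ≈ 0.459, again giving ≈ 62.7°.

≈ 63°S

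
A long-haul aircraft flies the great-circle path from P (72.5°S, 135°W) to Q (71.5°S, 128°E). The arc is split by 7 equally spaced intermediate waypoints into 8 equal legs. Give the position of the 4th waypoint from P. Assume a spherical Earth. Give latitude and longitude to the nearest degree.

Convert each endpoint to a unit vector on the sphere (x = cos φ cos λ, y = cos φ sin λ, z = sin φ).
The central angle between the endpoints is δ = arccos(p₁·p₂) ≈ 0.467 rad (26.8°).
Interpolate at f = 4/8 with slerp weights a = sin((1−f)δ)/sin δ ≈ 0.514, b = sin(fδ)/sin δ ≈ 0.514.
p = a·p₁ + b·p₂ ≈ (-0.210, 0.019, -0.978); φ = arcsin(p_z) ≈ -77.84°, λ = atan2(p_y, p_x) ≈ 174.76°.

≈ (78°S, 175°E)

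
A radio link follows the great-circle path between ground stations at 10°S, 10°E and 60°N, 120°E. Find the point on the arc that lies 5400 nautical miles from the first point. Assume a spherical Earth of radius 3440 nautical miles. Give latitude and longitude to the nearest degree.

≈ 59°N, 83°E

From cos δ = sin φ₁ sin φ₂ + cos φ₁ cos φ₂ cos Δλ, the central angle is δ ≈ 1.895 rad (108.6°). The total great-circle distance is δ·R ≈ 1.895 × 3440 ≈ 6520 nmi, so the target fraction is f = 5400/6520 ≈ 0.828.
Interpolate at f ≈ 0.828 with slerp weights a = sin((1−f)δ)/sin δ ≈ 0.337, b = sin(fδ)/sin δ ≈ 1.055.
p = a·p₁ + b·p₂ ≈ (0.063, 0.515, 0.855); φ = arcsin(p_z) ≈ 58.77°, λ = atan2(p_y, p_x) ≈ 82.97°.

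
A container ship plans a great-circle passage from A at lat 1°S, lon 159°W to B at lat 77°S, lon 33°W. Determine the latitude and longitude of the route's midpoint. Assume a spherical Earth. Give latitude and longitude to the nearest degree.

From cos δ = sin φ₁ sin φ₂ + cos φ₁ cos φ₂ cos Δλ, the central angle is δ ≈ 1.686 rad (96.6°).
Interpolate at f = 1/2 with slerp weights a = sin((1−f)δ)/sin δ ≈ 0.752, b = sin(fδ)/sin δ ≈ 0.752.
p = a·p₁ + b·p₂ ≈ (-0.560, -0.361, -0.746); φ = arcsin(p_z) ≈ -48.21°, λ = atan2(p_y, p_x) ≈ -147.15°.

≈ lat 48°S, lon 147°W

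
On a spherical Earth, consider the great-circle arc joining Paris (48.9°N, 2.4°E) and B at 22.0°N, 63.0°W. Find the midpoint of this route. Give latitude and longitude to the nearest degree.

The haversine formula gives a central angle δ ≈ 1.005 rad (57.6°) between the endpoints.
Interpolate at f = 1/2 with slerp weights a = sin((1−f)δ)/sin δ ≈ 0.571, b = sin(fδ)/sin δ ≈ 0.571.
p = a·p₁ + b·p₂ ≈ (0.615, -0.456, 0.644); φ = arcsin(p_z) ≈ 40.07°, λ = atan2(p_y, p_x) ≈ -36.54°.

≈ 40°N, 37°W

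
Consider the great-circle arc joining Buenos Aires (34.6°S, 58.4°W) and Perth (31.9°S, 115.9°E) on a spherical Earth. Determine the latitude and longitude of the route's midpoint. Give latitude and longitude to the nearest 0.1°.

≈ 85.5°S, 46.0°E

Convert each endpoint to a unit vector on the sphere (x = cos φ cos λ, y = cos φ sin λ, z = sin φ).
The central angle between the endpoints is δ = arccos(p₁·p₂) ≈ 1.977 rad (113.3°).
Interpolate at f = 1/2 with slerp weights a = sin((1−f)δ)/sin δ ≈ 0.909, b = sin(fδ)/sin δ ≈ 0.909.
p = a·p₁ + b·p₂ ≈ (0.055, 0.057, -0.997); φ = arcsin(p_z) ≈ -85.46°, λ = atan2(p_y, p_x) ≈ 45.99°.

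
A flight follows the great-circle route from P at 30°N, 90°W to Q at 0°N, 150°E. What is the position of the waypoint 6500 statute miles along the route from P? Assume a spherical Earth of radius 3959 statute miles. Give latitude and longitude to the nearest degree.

The haversine formula gives a central angle δ ≈ 2.019 rad (115.7°) between the endpoints. The total great-circle distance is δ·R ≈ 2.019 × 3959 ≈ 7992 mi, so the target fraction is f = 6500/7992 ≈ 0.813.
Interpolate at f ≈ 0.813 with slerp weights a = sin((1−f)δ)/sin δ ≈ 0.408, b = sin(fδ)/sin δ ≈ 1.107.
p = a·p₁ + b·p₂ ≈ (-0.958, 0.200, 0.204); φ = arcsin(p_z) ≈ 11.78°, λ = atan2(p_y, p_x) ≈ 168.22°.

≈ 12°N, 168°E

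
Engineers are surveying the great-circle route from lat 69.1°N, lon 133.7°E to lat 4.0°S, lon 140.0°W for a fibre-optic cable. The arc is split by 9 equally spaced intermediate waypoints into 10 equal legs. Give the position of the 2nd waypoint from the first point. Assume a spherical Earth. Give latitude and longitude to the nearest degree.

Write both endpoints as unit vectors p₁, p₂ with components (cos φ cos λ, cos φ sin λ, sin φ).
The central angle between the endpoints is δ = arccos(p₁·p₂) ≈ 1.613 rad (92.4°).
Interpolate at f = 2/10 with slerp weights a = sin((1−f)δ)/sin δ ≈ 0.962, b = sin(fδ)/sin δ ≈ 0.317.
p = a·p₁ + b·p₂ ≈ (-0.480, 0.045, 0.876); φ = arcsin(p_z) ≈ 61.21°, λ = atan2(p_y, p_x) ≈ 174.69°.

≈ lat 61°N, lon 175°E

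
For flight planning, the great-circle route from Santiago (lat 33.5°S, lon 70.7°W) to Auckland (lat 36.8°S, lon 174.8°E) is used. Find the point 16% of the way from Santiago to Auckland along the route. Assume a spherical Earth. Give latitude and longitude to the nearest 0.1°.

≈ lat 42.3°S, lon 84.4°W

Write both endpoints as unit vectors p₁, p₂ with components (cos φ cos λ, cos φ sin λ, sin φ).
The central angle between the endpoints is δ = arccos(p₁·p₂) ≈ 1.517 rad (86.9°).
Interpolate at f = 0.16 with slerp weights a = sin((1−f)δ)/sin δ ≈ 0.958, b = sin(fδ)/sin δ ≈ 0.241.
p = a·p₁ + b·p₂ ≈ (0.072, -0.736, -0.673); φ = arcsin(p_z) ≈ -42.28°, λ = atan2(p_y, p_x) ≈ -84.41°.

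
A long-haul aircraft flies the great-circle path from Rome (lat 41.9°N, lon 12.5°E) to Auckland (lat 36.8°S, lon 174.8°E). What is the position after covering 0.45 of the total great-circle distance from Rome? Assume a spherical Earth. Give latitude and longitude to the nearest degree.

≈ lat 21°N, lon 100°E

Write both endpoints as unit vectors p₁, p₂ with components (cos φ cos λ, cos φ sin λ, sin φ).
The central angle between the endpoints is δ = arccos(p₁·p₂) ≈ 2.887 rad (165.4°).
Interpolate at f = 0.45 with slerp weights a = sin((1−f)δ)/sin δ ≈ 3.974, b = sin(fδ)/sin δ ≈ 3.829.
p = a·p₁ + b·p₂ ≈ (-0.166, 0.918, 0.360); φ = arcsin(p_z) ≈ 21.12°, λ = atan2(p_y, p_x) ≈ 100.22°.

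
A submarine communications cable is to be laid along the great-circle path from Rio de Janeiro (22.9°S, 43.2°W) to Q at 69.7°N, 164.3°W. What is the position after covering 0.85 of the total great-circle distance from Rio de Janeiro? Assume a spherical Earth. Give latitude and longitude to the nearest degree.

Convert each endpoint to a unit vector on the sphere (x = cos φ cos λ, y = cos φ sin λ, z = sin φ).
The central angle between the endpoints is δ = arccos(p₁·p₂) ≈ 2.129 rad (122.0°).
Interpolate at f = 0.85 with slerp weights a = sin((1−f)δ)/sin δ ≈ 0.370, b = sin(fδ)/sin δ ≈ 1.146.
p = a·p₁ + b·p₂ ≈ (-0.134, -0.341, 0.930); φ = arcsin(p_z) ≈ 68.50°, λ = atan2(p_y, p_x) ≈ -111.45°.

≈ 69°N, 111°W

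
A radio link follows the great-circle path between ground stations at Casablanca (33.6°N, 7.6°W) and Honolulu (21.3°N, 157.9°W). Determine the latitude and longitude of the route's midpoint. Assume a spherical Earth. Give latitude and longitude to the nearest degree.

Convert each endpoint to a unit vector on the sphere (x = cos φ cos λ, y = cos φ sin λ, z = sin φ).
The central angle between the endpoints is δ = arccos(p₁·p₂) ≈ 2.064 rad (118.2°).
Interpolate at f = 1/2 with slerp weights a = sin((1−f)δ)/sin δ ≈ 0.974, b = sin(fδ)/sin δ ≈ 0.974.
p = a·p₁ + b·p₂ ≈ (-0.037, -0.449, 0.893); φ = arcsin(p_z) ≈ 63.24°, λ = atan2(p_y, p_x) ≈ -94.67°.

≈ 63°N, 95°W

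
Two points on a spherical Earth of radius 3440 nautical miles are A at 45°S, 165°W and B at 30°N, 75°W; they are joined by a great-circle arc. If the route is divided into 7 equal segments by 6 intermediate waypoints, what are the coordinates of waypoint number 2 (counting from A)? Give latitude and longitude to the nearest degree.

The haversine formula gives a central angle δ ≈ 1.932 rad (110.7°) between the endpoints.
Interpolate at f = 2/7 with slerp weights a = sin((1−f)δ)/sin δ ≈ 1.050, b = sin(fδ)/sin δ ≈ 0.561.
p = a·p₁ + b·p₂ ≈ (-0.591, -0.661, -0.462); φ = arcsin(p_z) ≈ -27.51°, λ = atan2(p_y, p_x) ≈ -131.81°.

≈ 28°S, 132°W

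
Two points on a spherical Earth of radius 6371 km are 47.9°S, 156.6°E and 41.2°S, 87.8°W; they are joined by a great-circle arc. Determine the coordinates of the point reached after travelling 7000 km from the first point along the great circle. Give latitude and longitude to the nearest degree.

From cos δ = sin φ₁ sin φ₂ + cos φ₁ cos φ₂ cos Δλ, the central angle is δ ≈ 1.297 rad (74.3°). The total great-circle distance is δ·R ≈ 1.297 × 6371 ≈ 8261 km, so the target fraction is f = 7000/8261 ≈ 0.847.
Interpolate at f ≈ 0.847 with slerp weights a = sin((1−f)δ)/sin δ ≈ 0.204, b = sin(fδ)/sin δ ≈ 0.925.
p = a·p₁ + b·p₂ ≈ (-0.099, -0.641, -0.761); φ = arcsin(p_z) ≈ -49.55°, λ = atan2(p_y, p_x) ≈ -98.77°.

≈ 50°S, 99°W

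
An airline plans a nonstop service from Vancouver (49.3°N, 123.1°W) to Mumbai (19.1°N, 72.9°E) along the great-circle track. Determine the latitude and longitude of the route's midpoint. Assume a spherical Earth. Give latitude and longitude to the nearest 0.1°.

≈ 71.4°N, 102.4°E

The haversine formula gives a central angle δ ≈ 1.922 rad (110.1°) between the endpoints.
Interpolate at f = 1/2 with slerp weights a = sin((1−f)δ)/sin δ ≈ 0.873, b = sin(fδ)/sin δ ≈ 0.873.
p = a·p₁ + b·p₂ ≈ (-0.068, 0.312, 0.948); φ = arcsin(p_z) ≈ 71.39°, λ = atan2(p_y, p_x) ≈ 102.37°.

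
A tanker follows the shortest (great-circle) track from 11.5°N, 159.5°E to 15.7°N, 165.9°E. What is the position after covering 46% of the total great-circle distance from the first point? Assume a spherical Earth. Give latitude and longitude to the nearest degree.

≈ 13°N, 162°E

Write both endpoints as unit vectors p₁, p₂ with components (cos φ cos λ, cos φ sin λ, sin φ).
The central angle between the endpoints is δ = arccos(p₁·p₂) ≈ 0.131 rad (7.5°).
Interpolate at f = 0.46 with slerp weights a = sin((1−f)δ)/sin δ ≈ 0.541, b = sin(fδ)/sin δ ≈ 0.461.
p = a·p₁ + b·p₂ ≈ (-0.927, 0.294, 0.233); φ = arcsin(p_z) ≈ 13.45°, λ = atan2(p_y, p_x) ≈ 162.42°.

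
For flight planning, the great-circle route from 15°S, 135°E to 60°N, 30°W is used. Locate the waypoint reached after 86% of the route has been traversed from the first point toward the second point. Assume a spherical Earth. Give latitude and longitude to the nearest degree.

From cos δ = sin φ₁ sin φ₂ + cos φ₁ cos φ₂ cos Δλ, the central angle is δ ≈ 2.333 rad (133.7°).
Interpolate at f = 0.86 with slerp weights a = sin((1−f)δ)/sin δ ≈ 0.444, b = sin(fδ)/sin δ ≈ 1.254.
p = a·p₁ + b·p₂ ≈ (0.240, -0.010, 0.971); φ = arcsin(p_z) ≈ 76.11°, λ = atan2(p_y, p_x) ≈ -2.47°.

≈ 76°N, 2°W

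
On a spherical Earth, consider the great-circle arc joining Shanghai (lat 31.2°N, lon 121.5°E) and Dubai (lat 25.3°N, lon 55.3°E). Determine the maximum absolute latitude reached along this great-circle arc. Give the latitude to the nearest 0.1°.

≈ 33.2°N

The great circle lies in the plane with unit normal n̂ = (p₁ × p₂)/|p₁ × p₂|.
Here n̂_z ≈ -0.837; the vertex latitude is φ_max = arccos|n̂_z| ≈ 33.2°.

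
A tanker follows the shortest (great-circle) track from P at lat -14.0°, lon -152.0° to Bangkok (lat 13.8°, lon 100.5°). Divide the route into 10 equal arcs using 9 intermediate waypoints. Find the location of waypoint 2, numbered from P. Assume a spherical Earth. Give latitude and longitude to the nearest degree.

The haversine formula gives a central angle δ ≈ 1.919 rad (109.9°) between the endpoints.
Interpolate at f = 2/10 with slerp weights a = sin((1−f)δ)/sin δ ≈ 1.063, b = sin(fδ)/sin δ ≈ 0.398.
p = a·p₁ + b·p₂ ≈ (-0.981, -0.104, -0.162); φ = arcsin(p_z) ≈ -9.33°, λ = atan2(p_y, p_x) ≈ -173.95°.

≈ lat -9°, lon -174°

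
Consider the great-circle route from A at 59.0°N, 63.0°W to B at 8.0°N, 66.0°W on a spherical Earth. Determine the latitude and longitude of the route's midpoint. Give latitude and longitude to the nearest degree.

≈ 34°N, 65°W

Write both endpoints as unit vectors p₁, p₂ with components (cos φ cos λ, cos φ sin λ, sin φ).
The central angle between the endpoints is δ = arccos(p₁·p₂) ≈ 0.891 rad (51.1°).
Interpolate at f = 1/2 with slerp weights a = sin((1−f)δ)/sin δ ≈ 0.554, b = sin(fδ)/sin δ ≈ 0.554.
p = a·p₁ + b·p₂ ≈ (0.353, -0.756, 0.552); φ = arcsin(p_z) ≈ 33.51°, λ = atan2(p_y, p_x) ≈ -64.97°.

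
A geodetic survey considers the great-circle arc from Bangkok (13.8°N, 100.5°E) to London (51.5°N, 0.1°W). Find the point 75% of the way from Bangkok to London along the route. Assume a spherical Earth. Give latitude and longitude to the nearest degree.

≈ 53°N, 35°E

Convert each endpoint to a unit vector on the sphere (x = cos φ cos λ, y = cos φ sin λ, z = sin φ).
The central angle between the endpoints is δ = arccos(p₁·p₂) ≈ 1.495 rad (85.7°).
Interpolate at f = 0.75 with slerp weights a = sin((1−f)δ)/sin δ ≈ 0.366, b = sin(fδ)/sin δ ≈ 0.903.
p = a·p₁ + b·p₂ ≈ (0.498, 0.349, 0.794); φ = arcsin(p_z) ≈ 52.59°, λ = atan2(p_y, p_x) ≈ 35.03°.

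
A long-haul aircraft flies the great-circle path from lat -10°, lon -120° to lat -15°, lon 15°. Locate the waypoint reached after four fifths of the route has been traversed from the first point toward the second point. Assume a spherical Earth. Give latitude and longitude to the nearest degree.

≈ lat -25°, lon -10°

Write both endpoints as unit vectors p₁, p₂ with components (cos φ cos λ, cos φ sin λ, sin φ).
The central angle between the endpoints is δ = arccos(p₁·p₂) ≈ 2.249 rad (128.9°).
Interpolate at f = 4/5 with slerp weights a = sin((1−f)δ)/sin δ ≈ 0.559, b = sin(fδ)/sin δ ≈ 1.251.
p = a·p₁ + b·p₂ ≈ (0.892, -0.164, -0.421); φ = arcsin(p_z) ≈ -24.89°, λ = atan2(p_y, p_x) ≈ -10.39°.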